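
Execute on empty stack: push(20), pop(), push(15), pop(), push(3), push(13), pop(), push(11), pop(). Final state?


push(20) -> [20]
pop() returns 20 -> []
push(15) -> [15]
pop() returns 15 -> []
push(3) -> [3]
push(13) -> [3, 13]
pop() returns 13 -> [3]
push(11) -> [3, 11]
pop() returns 11 -> [3]
Final stack (bottom to top): [3]


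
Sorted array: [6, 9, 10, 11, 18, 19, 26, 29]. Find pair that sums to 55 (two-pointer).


Two pointers: lo=0, hi=7
Found pair: (26, 29) summing to 55


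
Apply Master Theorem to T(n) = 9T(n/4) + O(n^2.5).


a=9, b=4, c=2.5. log_4(9)=1.585 < c=2.5. Case 3: O(n^c) = O(n^2.500)
Complexity: O(n^2.500)


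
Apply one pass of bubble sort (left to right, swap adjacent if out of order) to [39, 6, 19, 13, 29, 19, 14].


After one pass: [6, 19, 13, 29, 19, 14, 39]


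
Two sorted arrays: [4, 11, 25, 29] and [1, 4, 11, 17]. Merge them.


Compare heads, take smaller each step.
Merged: [1, 4, 4, 11, 11, 17, 25, 29]


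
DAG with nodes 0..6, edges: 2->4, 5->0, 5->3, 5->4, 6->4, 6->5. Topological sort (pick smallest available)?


Kahn's algorithm, process smallest node first
Order: [1, 2, 6, 5, 0, 3, 4]


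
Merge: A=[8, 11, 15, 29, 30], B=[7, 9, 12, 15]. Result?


Compare heads, take smaller each step.
Merged: [7, 8, 9, 11, 12, 15, 15, 29, 30]


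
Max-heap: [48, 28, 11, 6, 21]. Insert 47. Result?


Append 47: [48, 28, 11, 6, 21, 47]
Bubble up: swap idx 5(47) with idx 2(11)
Result: [48, 28, 47, 6, 21, 11]


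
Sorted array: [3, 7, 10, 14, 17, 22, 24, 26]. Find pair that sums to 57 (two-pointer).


Two pointers: lo=0, hi=7
No pair sums to 57


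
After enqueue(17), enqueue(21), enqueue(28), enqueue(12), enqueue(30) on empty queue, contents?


enqueue(17) -> [17]
enqueue(21) -> [17, 21]
enqueue(28) -> [17, 21, 28]
enqueue(12) -> [17, 21, 28, 12]
enqueue(30) -> [17, 21, 28, 12, 30]
Final queue (front to back): [17, 21, 28, 12, 30]


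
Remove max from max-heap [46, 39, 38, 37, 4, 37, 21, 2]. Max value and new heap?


Max = 46
Replace root with last, heapify down
Resulting heap: [39, 37, 38, 2, 4, 37, 21]


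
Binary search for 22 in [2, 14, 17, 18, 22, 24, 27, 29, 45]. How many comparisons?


Search for 22:
[0,8] mid=4 arr[4]=22
Total: 1 comparisons


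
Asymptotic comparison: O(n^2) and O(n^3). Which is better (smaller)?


quadratic grows slower than cubic
O(n^2) is asymptotically smaller; O(n^3) grows faster


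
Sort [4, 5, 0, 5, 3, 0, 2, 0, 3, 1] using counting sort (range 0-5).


Count array: [3, 1, 1, 2, 1, 2]
Reconstruct: [0, 0, 0, 1, 2, 3, 3, 4, 5, 5]


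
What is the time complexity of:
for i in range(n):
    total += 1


Per nesting level: O(n) = O(n)
Complexity: O(n)


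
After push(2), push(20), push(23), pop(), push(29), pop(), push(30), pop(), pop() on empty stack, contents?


push(2) -> [2]
push(20) -> [2, 20]
push(23) -> [2, 20, 23]
pop() returns 23 -> [2, 20]
push(29) -> [2, 20, 29]
pop() returns 29 -> [2, 20]
push(30) -> [2, 20, 30]
pop() returns 30 -> [2, 20]
pop() returns 20 -> [2]
Final stack (bottom to top): [2]


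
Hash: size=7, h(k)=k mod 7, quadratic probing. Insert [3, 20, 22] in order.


Insertions: 3->slot 3; 20->slot 6; 22->slot 1
Table: [None, 22, None, 3, None, None, 20]


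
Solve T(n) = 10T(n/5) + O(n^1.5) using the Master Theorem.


a=10, b=5, c=1.5. log_5(10)=1.431 < c=1.5. Case 3: O(n^c) = O(n^1.500)
Complexity: O(n^1.500)


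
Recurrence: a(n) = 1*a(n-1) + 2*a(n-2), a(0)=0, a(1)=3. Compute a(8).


Build bottom-up:
...a(6)=63, a(7)=129, a(8)=1*129+2*63=255


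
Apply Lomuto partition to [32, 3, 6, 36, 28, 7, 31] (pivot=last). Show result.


Elements <= 31 go left of pivot.
Result: [3, 6, 28, 7, 31, 36, 32], pivot at index 4


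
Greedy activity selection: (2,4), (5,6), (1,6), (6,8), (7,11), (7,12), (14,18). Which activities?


Greedy: pick earliest-ending, then skip overlaps.
Selected (4 activities): [(2, 4), (5, 6), (6, 8), (14, 18)]


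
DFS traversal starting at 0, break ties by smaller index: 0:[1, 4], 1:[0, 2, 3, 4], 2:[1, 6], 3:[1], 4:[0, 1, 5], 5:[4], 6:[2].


DFS stack-based: start with [0]
Visit order: [0, 1, 2, 6, 3, 4, 5]


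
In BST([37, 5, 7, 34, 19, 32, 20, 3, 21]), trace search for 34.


BST root = 37
Search for 34: compare at each node
Path: [37, 5, 7, 34]


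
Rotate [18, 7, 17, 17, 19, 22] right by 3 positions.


Right rotate by 3: [17, 19, 22, 18, 7, 17]


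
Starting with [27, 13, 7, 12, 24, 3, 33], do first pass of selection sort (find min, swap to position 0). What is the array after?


After one pass: [3, 13, 7, 12, 24, 27, 33]


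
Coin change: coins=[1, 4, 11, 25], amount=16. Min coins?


dp[0]=0; dp[i]=1+min(dp[i-c] for c in coins)
...dp[11]=1, dp[12]=2, dp[13]=3, dp[14]=4, dp[15]=2, dp[16]=3
Minimum coins for 16 = 3


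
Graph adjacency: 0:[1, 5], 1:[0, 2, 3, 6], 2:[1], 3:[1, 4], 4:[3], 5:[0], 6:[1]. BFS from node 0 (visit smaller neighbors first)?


BFS queue: start with [0]
Visit order: [0, 1, 5, 2, 3, 6, 4]


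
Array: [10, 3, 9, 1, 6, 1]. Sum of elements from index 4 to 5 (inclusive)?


Prefix sums: [0, 10, 13, 22, 23, 29, 30]
Sum[4..5] = prefix[6] - prefix[4] = 30 - 23 = 7


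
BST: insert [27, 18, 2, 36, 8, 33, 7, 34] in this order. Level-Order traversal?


Root = 27; build tree by BST insertion.
Level-Order traversal: [27, 18, 36, 2, 33, 8, 34, 7]


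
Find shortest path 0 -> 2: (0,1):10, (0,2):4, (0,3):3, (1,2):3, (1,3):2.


Dijkstra from 0:
Distances: {0: 0, 1: 5, 2: 4, 3: 3}
Shortest distance to 2 = 4, path = [0, 2]


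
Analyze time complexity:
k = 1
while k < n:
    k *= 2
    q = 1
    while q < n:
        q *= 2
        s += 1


Per nesting level: O(log n) * O(log n) = O((log n)^2)
Complexity: O((log n)^2)


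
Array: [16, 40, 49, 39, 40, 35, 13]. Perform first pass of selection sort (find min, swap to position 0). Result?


After one pass: [13, 40, 49, 39, 40, 35, 16]


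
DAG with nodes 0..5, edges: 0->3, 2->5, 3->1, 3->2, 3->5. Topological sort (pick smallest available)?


Kahn's algorithm, process smallest node first
Order: [0, 3, 1, 2, 4, 5]


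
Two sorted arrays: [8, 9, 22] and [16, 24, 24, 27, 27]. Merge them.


Compare heads, take smaller each step.
Merged: [8, 9, 16, 22, 24, 24, 27, 27]


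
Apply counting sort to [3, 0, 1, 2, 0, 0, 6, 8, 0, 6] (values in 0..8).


Count array: [4, 1, 1, 1, 0, 0, 2, 0, 1]
Reconstruct: [0, 0, 0, 0, 1, 2, 3, 6, 6, 8]


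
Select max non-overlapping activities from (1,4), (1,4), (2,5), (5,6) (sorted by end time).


Greedy: pick earliest-ending, then skip overlaps.
Selected (2 activities): [(1, 4), (5, 6)]


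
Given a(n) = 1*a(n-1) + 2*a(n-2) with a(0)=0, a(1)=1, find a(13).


Build bottom-up:
...a(11)=683, a(12)=1365, a(13)=1*1365+2*683=2731


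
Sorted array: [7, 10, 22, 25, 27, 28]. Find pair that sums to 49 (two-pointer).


Two pointers: lo=0, hi=5
Found pair: (22, 27) summing to 49


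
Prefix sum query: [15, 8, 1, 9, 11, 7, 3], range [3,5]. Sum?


Prefix sums: [0, 15, 23, 24, 33, 44, 51, 54]
Sum[3..5] = prefix[6] - prefix[3] = 51 - 24 = 27


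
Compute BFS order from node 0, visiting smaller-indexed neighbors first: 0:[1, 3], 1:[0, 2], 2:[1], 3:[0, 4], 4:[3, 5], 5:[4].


BFS queue: start with [0]
Visit order: [0, 1, 3, 2, 4, 5]


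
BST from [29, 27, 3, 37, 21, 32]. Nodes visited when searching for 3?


BST root = 29
Search for 3: compare at each node
Path: [29, 27, 3]


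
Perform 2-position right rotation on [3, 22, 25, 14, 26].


Right rotate by 2: [14, 26, 3, 22, 25]


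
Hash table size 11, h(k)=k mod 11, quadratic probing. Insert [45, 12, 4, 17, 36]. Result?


Insertions: 45->slot 1; 12->slot 2; 4->slot 4; 17->slot 6; 36->slot 3
Table: [None, 45, 12, 36, 4, None, 17, None, None, None, None]


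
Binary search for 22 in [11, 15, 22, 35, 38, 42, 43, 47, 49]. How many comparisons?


Search for 22:
[0,8] mid=4 arr[4]=38
[0,3] mid=1 arr[1]=15
[2,3] mid=2 arr[2]=22
Total: 3 comparisons


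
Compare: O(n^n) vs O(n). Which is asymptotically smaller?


linear grows slower than n^n
O(n) is asymptotically smaller; O(n^n) grows faster


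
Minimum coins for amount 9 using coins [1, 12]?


dp[0]=0; dp[i]=1+min(dp[i-c] for c in coins)
...dp[4]=4, dp[5]=5, dp[6]=6, dp[7]=7, dp[8]=8, dp[9]=9
Minimum coins for 9 = 9


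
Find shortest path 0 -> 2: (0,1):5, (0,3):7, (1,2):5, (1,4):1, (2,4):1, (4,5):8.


Dijkstra from 0:
Distances: {0: 0, 1: 5, 2: 7, 3: 7, 4: 6, 5: 14}
Shortest distance to 2 = 7, path = [0, 1, 4, 2]


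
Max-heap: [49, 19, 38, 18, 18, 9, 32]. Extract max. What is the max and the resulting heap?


Max = 49
Replace root with last, heapify down
Resulting heap: [38, 19, 32, 18, 18, 9]


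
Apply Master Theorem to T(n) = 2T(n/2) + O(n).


a=2, b=2, c=1. log_2(2)=1 = c=1. Case 2: O(n^c log n) = O(n log n)
Complexity: O(n log n)


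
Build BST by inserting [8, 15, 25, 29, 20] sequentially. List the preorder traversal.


Root = 8; build tree by BST insertion.
Preorder traversal: [8, 15, 25, 20, 29]


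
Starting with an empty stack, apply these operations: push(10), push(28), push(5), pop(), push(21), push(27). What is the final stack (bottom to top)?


push(10) -> [10]
push(28) -> [10, 28]
push(5) -> [10, 28, 5]
pop() returns 5 -> [10, 28]
push(21) -> [10, 28, 21]
push(27) -> [10, 28, 21, 27]
Final stack (bottom to top): [10, 28, 21, 27]


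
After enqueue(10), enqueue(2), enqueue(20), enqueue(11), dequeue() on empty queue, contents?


enqueue(10) -> [10]
enqueue(2) -> [10, 2]
enqueue(20) -> [10, 2, 20]
enqueue(11) -> [10, 2, 20, 11]
dequeue() returns 10 -> [2, 20, 11]
Final queue (front to back): [2, 20, 11]


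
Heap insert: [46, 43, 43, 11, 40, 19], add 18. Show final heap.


Append 18: [46, 43, 43, 11, 40, 19, 18]
Bubble up: no swaps needed
Result: [46, 43, 43, 11, 40, 19, 18]


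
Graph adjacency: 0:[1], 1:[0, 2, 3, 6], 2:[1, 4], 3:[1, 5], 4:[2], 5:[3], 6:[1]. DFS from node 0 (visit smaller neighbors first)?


DFS stack-based: start with [0]
Visit order: [0, 1, 2, 4, 3, 5, 6]


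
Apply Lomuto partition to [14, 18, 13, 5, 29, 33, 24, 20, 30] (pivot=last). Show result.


Elements <= 30 go left of pivot.
Result: [14, 18, 13, 5, 29, 24, 20, 30, 33], pivot at index 7


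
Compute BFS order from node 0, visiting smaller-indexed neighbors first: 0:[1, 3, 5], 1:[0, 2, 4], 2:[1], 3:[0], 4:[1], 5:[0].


BFS queue: start with [0]
Visit order: [0, 1, 3, 5, 2, 4]


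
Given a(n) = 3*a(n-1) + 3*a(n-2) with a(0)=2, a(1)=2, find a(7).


Build bottom-up:
...a(5)=612, a(6)=2322, a(7)=3*2322+3*612=8802


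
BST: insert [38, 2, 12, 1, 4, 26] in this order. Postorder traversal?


Root = 38; build tree by BST insertion.
Postorder traversal: [1, 4, 26, 12, 2, 38]


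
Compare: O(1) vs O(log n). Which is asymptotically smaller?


constant grows slower than logarithmic
O(1) is asymptotically smaller; O(log n) grows faster


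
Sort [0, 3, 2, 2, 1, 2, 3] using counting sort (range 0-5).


Count array: [1, 1, 3, 2, 0, 0]
Reconstruct: [0, 1, 2, 2, 2, 3, 3]


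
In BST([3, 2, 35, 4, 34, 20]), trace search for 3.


BST root = 3
Search for 3: compare at each node
Path: [3]


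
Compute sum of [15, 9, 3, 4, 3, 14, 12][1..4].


Prefix sums: [0, 15, 24, 27, 31, 34, 48, 60]
Sum[1..4] = prefix[5] - prefix[1] = 34 - 15 = 19


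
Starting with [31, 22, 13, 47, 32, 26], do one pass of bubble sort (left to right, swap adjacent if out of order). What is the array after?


After one pass: [22, 13, 31, 32, 26, 47]


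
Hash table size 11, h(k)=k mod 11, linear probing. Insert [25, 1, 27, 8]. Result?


Insertions: 25->slot 3; 1->slot 1; 27->slot 5; 8->slot 8
Table: [None, 1, None, 25, None, 27, None, None, 8, None, None]


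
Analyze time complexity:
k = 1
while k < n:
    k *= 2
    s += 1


Per nesting level: O(log n) = O(log n)
Complexity: O(log n)


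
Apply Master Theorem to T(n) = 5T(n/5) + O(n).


a=5, b=5, c=1. log_5(5)=1 = c=1. Case 2: O(n^c log n) = O(n log n)
Complexity: O(n log n)


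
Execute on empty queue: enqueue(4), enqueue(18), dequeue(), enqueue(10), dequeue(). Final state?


enqueue(4) -> [4]
enqueue(18) -> [4, 18]
dequeue() returns 4 -> [18]
enqueue(10) -> [18, 10]
dequeue() returns 18 -> [10]
Final queue (front to back): [10]


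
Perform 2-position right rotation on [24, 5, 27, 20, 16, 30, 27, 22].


Right rotate by 2: [27, 22, 24, 5, 27, 20, 16, 30]


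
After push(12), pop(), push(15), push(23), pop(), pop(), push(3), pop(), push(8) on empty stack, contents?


push(12) -> [12]
pop() returns 12 -> []
push(15) -> [15]
push(23) -> [15, 23]
pop() returns 23 -> [15]
pop() returns 15 -> []
push(3) -> [3]
pop() returns 3 -> []
push(8) -> [8]
Final stack (bottom to top): [8]


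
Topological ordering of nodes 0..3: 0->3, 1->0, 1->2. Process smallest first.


Kahn's algorithm, process smallest node first
Order: [1, 0, 2, 3]


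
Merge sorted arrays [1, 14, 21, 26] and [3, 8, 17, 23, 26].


Compare heads, take smaller each step.
Merged: [1, 3, 8, 14, 17, 21, 23, 26, 26]


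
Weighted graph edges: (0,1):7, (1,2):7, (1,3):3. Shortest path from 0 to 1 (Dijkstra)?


Dijkstra from 0:
Distances: {0: 0, 1: 7, 2: 14, 3: 10}
Shortest distance to 1 = 7, path = [0, 1]


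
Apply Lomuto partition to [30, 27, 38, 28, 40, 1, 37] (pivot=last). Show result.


Elements <= 37 go left of pivot.
Result: [30, 27, 28, 1, 37, 38, 40], pivot at index 4


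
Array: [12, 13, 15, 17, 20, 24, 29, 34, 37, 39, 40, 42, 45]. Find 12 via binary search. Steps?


Search for 12:
[0,12] mid=6 arr[6]=29
[0,5] mid=2 arr[2]=15
[0,1] mid=0 arr[0]=12
Total: 3 comparisons


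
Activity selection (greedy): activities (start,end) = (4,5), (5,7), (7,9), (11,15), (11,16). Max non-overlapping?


Greedy: pick earliest-ending, then skip overlaps.
Selected (4 activities): [(4, 5), (5, 7), (7, 9), (11, 15)]


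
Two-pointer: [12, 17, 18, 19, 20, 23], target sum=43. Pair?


Two pointers: lo=0, hi=5
Found pair: (20, 23) summing to 43


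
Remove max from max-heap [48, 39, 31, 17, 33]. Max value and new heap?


Max = 48
Replace root with last, heapify down
Resulting heap: [39, 33, 31, 17]


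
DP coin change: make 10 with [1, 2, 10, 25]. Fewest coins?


dp[0]=0; dp[i]=1+min(dp[i-c] for c in coins)
...dp[5]=3, dp[6]=3, dp[7]=4, dp[8]=4, dp[9]=5, dp[10]=1
Minimum coins for 10 = 1


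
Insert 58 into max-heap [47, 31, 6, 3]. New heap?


Append 58: [47, 31, 6, 3, 58]
Bubble up: swap idx 4(58) with idx 1(31); swap idx 1(58) with idx 0(47)
Result: [58, 47, 6, 3, 31]


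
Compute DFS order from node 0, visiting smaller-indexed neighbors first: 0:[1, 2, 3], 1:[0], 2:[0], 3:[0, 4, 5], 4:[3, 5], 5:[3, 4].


DFS stack-based: start with [0]
Visit order: [0, 1, 2, 3, 4, 5]


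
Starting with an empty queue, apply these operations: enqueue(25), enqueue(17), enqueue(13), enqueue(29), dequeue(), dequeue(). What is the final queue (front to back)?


enqueue(25) -> [25]
enqueue(17) -> [25, 17]
enqueue(13) -> [25, 17, 13]
enqueue(29) -> [25, 17, 13, 29]
dequeue() returns 25 -> [17, 13, 29]
dequeue() returns 17 -> [13, 29]
Final queue (front to back): [13, 29]


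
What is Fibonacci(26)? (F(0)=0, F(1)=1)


F(n)=F(n-1)+F(n-2)
...F(24)=46368, F(25)=75025, F(26)=121393


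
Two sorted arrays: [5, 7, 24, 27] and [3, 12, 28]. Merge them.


Compare heads, take smaller each step.
Merged: [3, 5, 7, 12, 24, 27, 28]


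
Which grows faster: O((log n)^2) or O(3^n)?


polylogarithmic grows slower than exponential (base 3)
O((log n)^2) is asymptotically smaller; O(3^n) grows faster


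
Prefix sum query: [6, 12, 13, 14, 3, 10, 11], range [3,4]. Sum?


Prefix sums: [0, 6, 18, 31, 45, 48, 58, 69]
Sum[3..4] = prefix[5] - prefix[3] = 48 - 31 = 17


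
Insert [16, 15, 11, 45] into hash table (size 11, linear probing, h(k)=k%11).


Insertions: 16->slot 5; 15->slot 4; 11->slot 0; 45->slot 1
Table: [11, 45, None, None, 15, 16, None, None, None, None, None]


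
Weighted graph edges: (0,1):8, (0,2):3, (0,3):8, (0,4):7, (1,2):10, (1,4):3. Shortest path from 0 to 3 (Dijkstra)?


Dijkstra from 0:
Distances: {0: 0, 1: 8, 2: 3, 3: 8, 4: 7}
Shortest distance to 3 = 8, path = [0, 3]


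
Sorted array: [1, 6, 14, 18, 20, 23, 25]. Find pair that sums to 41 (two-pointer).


Two pointers: lo=0, hi=6
Found pair: (18, 23) summing to 41


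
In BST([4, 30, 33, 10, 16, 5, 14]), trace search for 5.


BST root = 4
Search for 5: compare at each node
Path: [4, 30, 10, 5]


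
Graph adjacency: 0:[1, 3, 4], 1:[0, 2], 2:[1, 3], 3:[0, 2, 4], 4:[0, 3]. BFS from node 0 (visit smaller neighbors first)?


BFS queue: start with [0]
Visit order: [0, 1, 3, 4, 2]


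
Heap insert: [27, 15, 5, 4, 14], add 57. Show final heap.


Append 57: [27, 15, 5, 4, 14, 57]
Bubble up: swap idx 5(57) with idx 2(5); swap idx 2(57) with idx 0(27)
Result: [57, 15, 27, 4, 14, 5]


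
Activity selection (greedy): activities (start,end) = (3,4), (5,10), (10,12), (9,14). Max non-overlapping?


Greedy: pick earliest-ending, then skip overlaps.
Selected (3 activities): [(3, 4), (5, 10), (10, 12)]


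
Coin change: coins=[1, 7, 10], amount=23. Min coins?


dp[0]=0; dp[i]=1+min(dp[i-c] for c in coins)
...dp[18]=3, dp[19]=4, dp[20]=2, dp[21]=3, dp[22]=4, dp[23]=5
Minimum coins for 23 = 5


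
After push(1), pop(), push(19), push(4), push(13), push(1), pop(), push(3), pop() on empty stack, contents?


push(1) -> [1]
pop() returns 1 -> []
push(19) -> [19]
push(4) -> [19, 4]
push(13) -> [19, 4, 13]
push(1) -> [19, 4, 13, 1]
pop() returns 1 -> [19, 4, 13]
push(3) -> [19, 4, 13, 3]
pop() returns 3 -> [19, 4, 13]
Final stack (bottom to top): [19, 4, 13]


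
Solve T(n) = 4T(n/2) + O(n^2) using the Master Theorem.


a=4, b=2, c=2. log_2(4)=2 = c=2. Case 2: O(n^c log n) = O(n^2 log n)
Complexity: O(n^2 log n)


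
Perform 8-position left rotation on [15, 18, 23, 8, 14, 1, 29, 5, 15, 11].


Left rotate by 8: [15, 11, 15, 18, 23, 8, 14, 1, 29, 5]


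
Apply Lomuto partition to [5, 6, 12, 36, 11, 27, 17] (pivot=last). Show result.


Elements <= 17 go left of pivot.
Result: [5, 6, 12, 11, 17, 27, 36], pivot at index 4


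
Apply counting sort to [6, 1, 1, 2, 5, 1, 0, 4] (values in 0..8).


Count array: [1, 3, 1, 0, 1, 1, 1, 0, 0]
Reconstruct: [0, 1, 1, 1, 2, 4, 5, 6]


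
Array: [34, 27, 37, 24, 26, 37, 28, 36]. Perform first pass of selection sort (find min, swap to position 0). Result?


After one pass: [24, 27, 37, 34, 26, 37, 28, 36]


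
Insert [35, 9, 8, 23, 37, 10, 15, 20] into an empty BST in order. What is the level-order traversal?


Root = 35; build tree by BST insertion.
Level-Order traversal: [35, 9, 37, 8, 23, 10, 15, 20]


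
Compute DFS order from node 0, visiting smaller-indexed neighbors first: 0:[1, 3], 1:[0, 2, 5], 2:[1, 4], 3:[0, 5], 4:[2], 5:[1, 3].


DFS stack-based: start with [0]
Visit order: [0, 1, 2, 4, 5, 3]


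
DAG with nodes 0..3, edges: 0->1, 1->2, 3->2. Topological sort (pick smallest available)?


Kahn's algorithm, process smallest node first
Order: [0, 1, 3, 2]


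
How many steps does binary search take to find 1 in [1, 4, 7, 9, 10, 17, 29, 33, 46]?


Search for 1:
[0,8] mid=4 arr[4]=10
[0,3] mid=1 arr[1]=4
[0,0] mid=0 arr[0]=1
Total: 3 comparisons


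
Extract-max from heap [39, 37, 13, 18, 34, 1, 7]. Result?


Max = 39
Replace root with last, heapify down
Resulting heap: [37, 34, 13, 18, 7, 1]


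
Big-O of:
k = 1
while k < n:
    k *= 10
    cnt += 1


Per nesting level: O(log n) = O(log n)
Complexity: O(log n)


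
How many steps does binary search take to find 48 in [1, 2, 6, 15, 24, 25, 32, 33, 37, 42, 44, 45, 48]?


Search for 48:
[0,12] mid=6 arr[6]=32
[7,12] mid=9 arr[9]=42
[10,12] mid=11 arr[11]=45
[12,12] mid=12 arr[12]=48
Total: 4 comparisons


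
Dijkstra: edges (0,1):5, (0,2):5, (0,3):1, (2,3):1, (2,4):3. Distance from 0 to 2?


Dijkstra from 0:
Distances: {0: 0, 1: 5, 2: 2, 3: 1, 4: 5}
Shortest distance to 2 = 2, path = [0, 3, 2]


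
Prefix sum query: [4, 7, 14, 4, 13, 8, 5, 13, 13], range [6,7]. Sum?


Prefix sums: [0, 4, 11, 25, 29, 42, 50, 55, 68, 81]
Sum[6..7] = prefix[8] - prefix[6] = 68 - 50 = 18


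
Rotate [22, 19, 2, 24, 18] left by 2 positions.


Left rotate by 2: [2, 24, 18, 22, 19]


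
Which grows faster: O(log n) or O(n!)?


logarithmic grows slower than factorial
O(log n) is asymptotically smaller; O(n!) grows faster


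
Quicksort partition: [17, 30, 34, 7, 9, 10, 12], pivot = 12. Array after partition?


Elements <= 12 go left of pivot.
Result: [7, 9, 10, 12, 30, 34, 17], pivot at index 3


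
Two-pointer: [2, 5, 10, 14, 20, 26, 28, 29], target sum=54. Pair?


Two pointers: lo=0, hi=7
Found pair: (26, 28) summing to 54


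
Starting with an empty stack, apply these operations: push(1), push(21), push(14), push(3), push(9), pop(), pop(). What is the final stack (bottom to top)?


push(1) -> [1]
push(21) -> [1, 21]
push(14) -> [1, 21, 14]
push(3) -> [1, 21, 14, 3]
push(9) -> [1, 21, 14, 3, 9]
pop() returns 9 -> [1, 21, 14, 3]
pop() returns 3 -> [1, 21, 14]
Final stack (bottom to top): [1, 21, 14]


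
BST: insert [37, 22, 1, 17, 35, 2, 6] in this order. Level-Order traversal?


Root = 37; build tree by BST insertion.
Level-Order traversal: [37, 22, 1, 35, 17, 2, 6]


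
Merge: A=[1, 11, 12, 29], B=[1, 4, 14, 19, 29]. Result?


Compare heads, take smaller each step.
Merged: [1, 1, 4, 11, 12, 14, 19, 29, 29]


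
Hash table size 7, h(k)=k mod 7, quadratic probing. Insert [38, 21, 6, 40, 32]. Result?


Insertions: 38->slot 3; 21->slot 0; 6->slot 6; 40->slot 5; 32->slot 4
Table: [21, None, None, 38, 32, 40, 6]


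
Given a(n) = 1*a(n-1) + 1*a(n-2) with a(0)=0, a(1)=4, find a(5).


Build bottom-up:
...a(3)=8, a(4)=12, a(5)=1*12+1*8=20


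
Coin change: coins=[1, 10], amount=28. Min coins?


dp[0]=0; dp[i]=1+min(dp[i-c] for c in coins)
...dp[23]=5, dp[24]=6, dp[25]=7, dp[26]=8, dp[27]=9, dp[28]=10
Minimum coins for 28 = 10


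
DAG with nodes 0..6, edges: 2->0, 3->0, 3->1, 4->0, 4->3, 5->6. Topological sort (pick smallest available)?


Kahn's algorithm, process smallest node first
Order: [2, 4, 3, 0, 1, 5, 6]


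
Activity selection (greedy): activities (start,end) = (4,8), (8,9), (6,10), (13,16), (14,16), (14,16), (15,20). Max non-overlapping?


Greedy: pick earliest-ending, then skip overlaps.
Selected (3 activities): [(4, 8), (8, 9), (13, 16)]


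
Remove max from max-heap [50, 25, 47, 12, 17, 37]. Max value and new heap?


Max = 50
Replace root with last, heapify down
Resulting heap: [47, 25, 37, 12, 17]


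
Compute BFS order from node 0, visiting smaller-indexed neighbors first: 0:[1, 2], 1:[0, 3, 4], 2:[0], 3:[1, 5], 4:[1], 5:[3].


BFS queue: start with [0]
Visit order: [0, 1, 2, 3, 4, 5]


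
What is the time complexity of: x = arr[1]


Analysis: constant-time operation, no loop
Complexity: O(1)


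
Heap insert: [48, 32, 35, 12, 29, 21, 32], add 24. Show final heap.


Append 24: [48, 32, 35, 12, 29, 21, 32, 24]
Bubble up: swap idx 7(24) with idx 3(12)
Result: [48, 32, 35, 24, 29, 21, 32, 12]


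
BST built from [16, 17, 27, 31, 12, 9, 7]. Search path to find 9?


BST root = 16
Search for 9: compare at each node
Path: [16, 12, 9]


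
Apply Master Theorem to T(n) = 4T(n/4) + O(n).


a=4, b=4, c=1. log_4(4)=1 = c=1. Case 2: O(n^c log n) = O(n log n)
Complexity: O(n log n)


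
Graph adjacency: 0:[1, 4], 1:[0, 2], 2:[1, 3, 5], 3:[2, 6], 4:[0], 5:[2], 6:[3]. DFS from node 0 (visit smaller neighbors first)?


DFS stack-based: start with [0]
Visit order: [0, 1, 2, 3, 6, 5, 4]


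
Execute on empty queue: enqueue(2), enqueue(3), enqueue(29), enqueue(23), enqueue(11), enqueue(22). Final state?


enqueue(2) -> [2]
enqueue(3) -> [2, 3]
enqueue(29) -> [2, 3, 29]
enqueue(23) -> [2, 3, 29, 23]
enqueue(11) -> [2, 3, 29, 23, 11]
enqueue(22) -> [2, 3, 29, 23, 11, 22]
Final queue (front to back): [2, 3, 29, 23, 11, 22]


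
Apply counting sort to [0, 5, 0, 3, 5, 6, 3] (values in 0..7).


Count array: [2, 0, 0, 2, 0, 2, 1, 0]
Reconstruct: [0, 0, 3, 3, 5, 5, 6]


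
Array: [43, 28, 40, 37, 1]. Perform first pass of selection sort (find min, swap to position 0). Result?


After one pass: [1, 28, 40, 37, 43]


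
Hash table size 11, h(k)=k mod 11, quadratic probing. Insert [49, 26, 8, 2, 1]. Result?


Insertions: 49->slot 5; 26->slot 4; 8->slot 8; 2->slot 2; 1->slot 1
Table: [None, 1, 2, None, 26, 49, None, None, 8, None, None]


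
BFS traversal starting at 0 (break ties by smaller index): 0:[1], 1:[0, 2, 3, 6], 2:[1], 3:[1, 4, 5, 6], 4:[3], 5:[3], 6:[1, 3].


BFS queue: start with [0]
Visit order: [0, 1, 2, 3, 6, 4, 5]


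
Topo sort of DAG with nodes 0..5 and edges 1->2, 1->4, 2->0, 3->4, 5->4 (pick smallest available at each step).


Kahn's algorithm, process smallest node first
Order: [1, 2, 0, 3, 5, 4]


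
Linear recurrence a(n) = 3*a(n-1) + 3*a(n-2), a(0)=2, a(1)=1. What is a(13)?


Build bottom-up:
...a(11)=1310985, a(12)=4970322, a(13)=3*4970322+3*1310985=18843921


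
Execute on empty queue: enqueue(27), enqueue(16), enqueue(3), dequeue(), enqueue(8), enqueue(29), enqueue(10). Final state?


enqueue(27) -> [27]
enqueue(16) -> [27, 16]
enqueue(3) -> [27, 16, 3]
dequeue() returns 27 -> [16, 3]
enqueue(8) -> [16, 3, 8]
enqueue(29) -> [16, 3, 8, 29]
enqueue(10) -> [16, 3, 8, 29, 10]
Final queue (front to back): [16, 3, 8, 29, 10]


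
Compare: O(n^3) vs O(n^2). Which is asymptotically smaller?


quadratic grows slower than cubic
O(n^2) is asymptotically smaller; O(n^3) grows faster


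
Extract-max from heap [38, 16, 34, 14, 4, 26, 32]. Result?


Max = 38
Replace root with last, heapify down
Resulting heap: [34, 16, 32, 14, 4, 26]


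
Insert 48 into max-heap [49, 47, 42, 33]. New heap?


Append 48: [49, 47, 42, 33, 48]
Bubble up: swap idx 4(48) with idx 1(47)
Result: [49, 48, 42, 33, 47]


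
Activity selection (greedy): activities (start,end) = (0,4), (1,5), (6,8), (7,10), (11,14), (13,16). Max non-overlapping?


Greedy: pick earliest-ending, then skip overlaps.
Selected (3 activities): [(0, 4), (6, 8), (11, 14)]


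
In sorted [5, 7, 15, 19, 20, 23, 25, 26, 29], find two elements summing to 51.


Two pointers: lo=0, hi=8
Found pair: (25, 26) summing to 51


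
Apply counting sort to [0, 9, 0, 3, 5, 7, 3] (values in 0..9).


Count array: [2, 0, 0, 2, 0, 1, 0, 1, 0, 1]
Reconstruct: [0, 0, 3, 3, 5, 7, 9]


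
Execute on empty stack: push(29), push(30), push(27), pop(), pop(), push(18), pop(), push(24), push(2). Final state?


push(29) -> [29]
push(30) -> [29, 30]
push(27) -> [29, 30, 27]
pop() returns 27 -> [29, 30]
pop() returns 30 -> [29]
push(18) -> [29, 18]
pop() returns 18 -> [29]
push(24) -> [29, 24]
push(2) -> [29, 24, 2]
Final stack (bottom to top): [29, 24, 2]


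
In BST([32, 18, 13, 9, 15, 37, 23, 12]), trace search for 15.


BST root = 32
Search for 15: compare at each node
Path: [32, 18, 13, 15]


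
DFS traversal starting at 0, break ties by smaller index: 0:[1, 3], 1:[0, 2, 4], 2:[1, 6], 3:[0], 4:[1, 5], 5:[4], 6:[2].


DFS stack-based: start with [0]
Visit order: [0, 1, 2, 6, 4, 5, 3]


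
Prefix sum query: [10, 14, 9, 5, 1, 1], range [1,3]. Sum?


Prefix sums: [0, 10, 24, 33, 38, 39, 40]
Sum[1..3] = prefix[4] - prefix[1] = 38 - 10 = 28


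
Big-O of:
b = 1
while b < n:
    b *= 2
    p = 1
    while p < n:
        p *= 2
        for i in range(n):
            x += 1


Per nesting level: O(log n) * O(log n) * O(n) = O(n (log n)^2)
Complexity: O(n (log n)^2)


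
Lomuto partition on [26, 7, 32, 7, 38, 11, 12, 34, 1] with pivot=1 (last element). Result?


Elements <= 1 go left of pivot.
Result: [1, 7, 32, 7, 38, 11, 12, 34, 26], pivot at index 0


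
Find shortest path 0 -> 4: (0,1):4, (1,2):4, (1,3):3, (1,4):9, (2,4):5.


Dijkstra from 0:
Distances: {0: 0, 1: 4, 2: 8, 3: 7, 4: 13}
Shortest distance to 4 = 13, path = [0, 1, 4]


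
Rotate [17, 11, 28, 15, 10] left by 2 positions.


Left rotate by 2: [28, 15, 10, 17, 11]


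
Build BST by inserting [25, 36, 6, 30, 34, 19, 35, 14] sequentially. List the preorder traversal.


Root = 25; build tree by BST insertion.
Preorder traversal: [25, 6, 19, 14, 36, 30, 34, 35]


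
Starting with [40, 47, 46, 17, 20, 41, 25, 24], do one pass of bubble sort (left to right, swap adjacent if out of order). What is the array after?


After one pass: [40, 46, 17, 20, 41, 25, 24, 47]


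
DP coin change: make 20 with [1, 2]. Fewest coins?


dp[0]=0; dp[i]=1+min(dp[i-c] for c in coins)
...dp[15]=8, dp[16]=8, dp[17]=9, dp[18]=9, dp[19]=10, dp[20]=10
Minimum coins for 20 = 10


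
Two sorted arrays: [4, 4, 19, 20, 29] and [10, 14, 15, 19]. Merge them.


Compare heads, take smaller each step.
Merged: [4, 4, 10, 14, 15, 19, 19, 20, 29]


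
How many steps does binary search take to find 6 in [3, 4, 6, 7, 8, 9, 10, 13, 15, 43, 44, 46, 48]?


Search for 6:
[0,12] mid=6 arr[6]=10
[0,5] mid=2 arr[2]=6
Total: 2 comparisons


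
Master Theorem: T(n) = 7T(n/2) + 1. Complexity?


a=7, b=2, c=0. log_2(7)=2.807 > c=0. Case 1: O(n^log_b(a)) = O(n^2.807)
Complexity: O(n^2.807)


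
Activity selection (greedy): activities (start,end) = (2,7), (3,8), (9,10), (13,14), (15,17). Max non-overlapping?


Greedy: pick earliest-ending, then skip overlaps.
Selected (4 activities): [(2, 7), (9, 10), (13, 14), (15, 17)]


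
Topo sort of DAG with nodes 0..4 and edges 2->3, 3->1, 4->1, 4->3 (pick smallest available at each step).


Kahn's algorithm, process smallest node first
Order: [0, 2, 4, 3, 1]


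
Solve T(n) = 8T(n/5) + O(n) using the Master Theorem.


a=8, b=5, c=1. log_5(8)=1.292 > c=1. Case 1: O(n^log_b(a)) = O(n^1.292)
Complexity: O(n^1.292)


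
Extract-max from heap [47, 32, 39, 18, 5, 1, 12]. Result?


Max = 47
Replace root with last, heapify down
Resulting heap: [39, 32, 12, 18, 5, 1]


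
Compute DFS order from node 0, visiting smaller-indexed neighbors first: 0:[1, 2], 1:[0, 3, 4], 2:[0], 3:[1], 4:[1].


DFS stack-based: start with [0]
Visit order: [0, 1, 3, 4, 2]


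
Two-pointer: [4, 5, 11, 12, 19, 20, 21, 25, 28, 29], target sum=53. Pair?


Two pointers: lo=0, hi=9
Found pair: (25, 28) summing to 53


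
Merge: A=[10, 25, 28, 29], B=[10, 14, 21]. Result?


Compare heads, take smaller each step.
Merged: [10, 10, 14, 21, 25, 28, 29]


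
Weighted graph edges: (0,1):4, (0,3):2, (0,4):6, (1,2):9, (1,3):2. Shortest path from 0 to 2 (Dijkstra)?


Dijkstra from 0:
Distances: {0: 0, 1: 4, 2: 13, 3: 2, 4: 6}
Shortest distance to 2 = 13, path = [0, 1, 2]


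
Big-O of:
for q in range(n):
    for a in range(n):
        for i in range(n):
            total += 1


Per nesting level: O(n) * O(n) * O(n) = O(n^3)
Complexity: O(n^3)


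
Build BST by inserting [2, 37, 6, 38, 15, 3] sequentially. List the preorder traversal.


Root = 2; build tree by BST insertion.
Preorder traversal: [2, 37, 6, 3, 15, 38]


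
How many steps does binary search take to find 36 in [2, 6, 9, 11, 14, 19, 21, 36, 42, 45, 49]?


Search for 36:
[0,10] mid=5 arr[5]=19
[6,10] mid=8 arr[8]=42
[6,7] mid=6 arr[6]=21
[7,7] mid=7 arr[7]=36
Total: 4 comparisons


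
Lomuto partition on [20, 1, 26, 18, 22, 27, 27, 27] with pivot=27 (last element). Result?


Elements <= 27 go left of pivot.
Result: [20, 1, 26, 18, 22, 27, 27, 27], pivot at index 7


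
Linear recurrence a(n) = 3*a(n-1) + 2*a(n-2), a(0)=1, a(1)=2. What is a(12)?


Build bottom-up:
...a(10)=204020, a(11)=726628, a(12)=3*726628+2*204020=2587924


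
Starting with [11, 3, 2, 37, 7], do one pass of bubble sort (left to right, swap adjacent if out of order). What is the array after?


After one pass: [3, 2, 11, 7, 37]


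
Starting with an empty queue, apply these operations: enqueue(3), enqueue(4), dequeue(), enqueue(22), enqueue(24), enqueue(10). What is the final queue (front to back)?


enqueue(3) -> [3]
enqueue(4) -> [3, 4]
dequeue() returns 3 -> [4]
enqueue(22) -> [4, 22]
enqueue(24) -> [4, 22, 24]
enqueue(10) -> [4, 22, 24, 10]
Final queue (front to back): [4, 22, 24, 10]


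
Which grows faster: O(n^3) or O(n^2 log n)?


n^2 log n grows slower than cubic
O(n^2 log n) is asymptotically smaller; O(n^3) grows faster


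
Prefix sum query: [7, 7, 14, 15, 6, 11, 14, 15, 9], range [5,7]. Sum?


Prefix sums: [0, 7, 14, 28, 43, 49, 60, 74, 89, 98]
Sum[5..7] = prefix[8] - prefix[5] = 89 - 49 = 40


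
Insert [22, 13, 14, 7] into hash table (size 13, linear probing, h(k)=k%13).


Insertions: 22->slot 9; 13->slot 0; 14->slot 1; 7->slot 7
Table: [13, 14, None, None, None, None, None, 7, None, 22, None, None, None]


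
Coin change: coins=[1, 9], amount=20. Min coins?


dp[0]=0; dp[i]=1+min(dp[i-c] for c in coins)
...dp[15]=7, dp[16]=8, dp[17]=9, dp[18]=2, dp[19]=3, dp[20]=4
Minimum coins for 20 = 4


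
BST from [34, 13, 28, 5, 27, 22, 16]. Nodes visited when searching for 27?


BST root = 34
Search for 27: compare at each node
Path: [34, 13, 28, 27]


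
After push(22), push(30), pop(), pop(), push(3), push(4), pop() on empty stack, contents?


push(22) -> [22]
push(30) -> [22, 30]
pop() returns 30 -> [22]
pop() returns 22 -> []
push(3) -> [3]
push(4) -> [3, 4]
pop() returns 4 -> [3]
Final stack (bottom to top): [3]


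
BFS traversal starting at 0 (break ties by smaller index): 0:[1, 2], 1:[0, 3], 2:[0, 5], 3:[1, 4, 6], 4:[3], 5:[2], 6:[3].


BFS queue: start with [0]
Visit order: [0, 1, 2, 3, 5, 4, 6]


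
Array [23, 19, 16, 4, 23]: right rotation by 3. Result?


Right rotate by 3: [16, 4, 23, 23, 19]


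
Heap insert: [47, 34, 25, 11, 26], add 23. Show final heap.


Append 23: [47, 34, 25, 11, 26, 23]
Bubble up: no swaps needed
Result: [47, 34, 25, 11, 26, 23]


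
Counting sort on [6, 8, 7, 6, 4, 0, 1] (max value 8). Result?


Count array: [1, 1, 0, 0, 1, 0, 2, 1, 1]
Reconstruct: [0, 1, 4, 6, 6, 7, 8]


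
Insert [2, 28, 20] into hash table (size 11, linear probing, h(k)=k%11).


Insertions: 2->slot 2; 28->slot 6; 20->slot 9
Table: [None, None, 2, None, None, None, 28, None, None, 20, None]


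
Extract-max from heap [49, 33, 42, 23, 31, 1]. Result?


Max = 49
Replace root with last, heapify down
Resulting heap: [42, 33, 1, 23, 31]


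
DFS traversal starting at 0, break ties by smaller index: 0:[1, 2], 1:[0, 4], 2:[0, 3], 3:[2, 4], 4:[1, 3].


DFS stack-based: start with [0]
Visit order: [0, 1, 4, 3, 2]


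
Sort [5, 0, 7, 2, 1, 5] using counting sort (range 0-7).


Count array: [1, 1, 1, 0, 0, 2, 0, 1]
Reconstruct: [0, 1, 2, 5, 5, 7]


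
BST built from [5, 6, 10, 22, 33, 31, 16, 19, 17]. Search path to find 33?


BST root = 5
Search for 33: compare at each node
Path: [5, 6, 10, 22, 33]


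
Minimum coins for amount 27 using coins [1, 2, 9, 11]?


dp[0]=0; dp[i]=1+min(dp[i-c] for c in coins)
...dp[22]=2, dp[23]=3, dp[24]=3, dp[25]=4, dp[26]=4, dp[27]=3
Minimum coins for 27 = 3


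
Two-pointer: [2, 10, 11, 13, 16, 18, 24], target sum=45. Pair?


Two pointers: lo=0, hi=6
No pair sums to 45


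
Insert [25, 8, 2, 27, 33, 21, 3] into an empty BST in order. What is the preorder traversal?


Root = 25; build tree by BST insertion.
Preorder traversal: [25, 8, 2, 3, 21, 27, 33]


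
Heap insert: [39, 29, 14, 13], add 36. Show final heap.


Append 36: [39, 29, 14, 13, 36]
Bubble up: swap idx 4(36) with idx 1(29)
Result: [39, 36, 14, 13, 29]


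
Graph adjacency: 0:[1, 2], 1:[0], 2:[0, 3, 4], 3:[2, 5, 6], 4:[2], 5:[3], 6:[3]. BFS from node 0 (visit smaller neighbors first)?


BFS queue: start with [0]
Visit order: [0, 1, 2, 3, 4, 5, 6]


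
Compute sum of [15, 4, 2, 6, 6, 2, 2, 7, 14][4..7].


Prefix sums: [0, 15, 19, 21, 27, 33, 35, 37, 44, 58]
Sum[4..7] = prefix[8] - prefix[4] = 44 - 27 = 17


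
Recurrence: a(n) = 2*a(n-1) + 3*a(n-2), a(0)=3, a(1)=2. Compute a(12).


Build bottom-up:
...a(10)=73813, a(11)=221432, a(12)=2*221432+3*73813=664303


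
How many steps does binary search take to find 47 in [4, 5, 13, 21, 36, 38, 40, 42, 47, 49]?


Search for 47:
[0,9] mid=4 arr[4]=36
[5,9] mid=7 arr[7]=42
[8,9] mid=8 arr[8]=47
Total: 3 comparisons


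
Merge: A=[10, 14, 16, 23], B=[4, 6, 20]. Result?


Compare heads, take smaller each step.
Merged: [4, 6, 10, 14, 16, 20, 23]


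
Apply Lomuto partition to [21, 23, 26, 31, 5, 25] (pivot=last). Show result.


Elements <= 25 go left of pivot.
Result: [21, 23, 5, 25, 26, 31], pivot at index 3


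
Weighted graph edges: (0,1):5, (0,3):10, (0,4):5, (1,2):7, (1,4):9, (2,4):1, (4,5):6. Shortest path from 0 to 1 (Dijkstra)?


Dijkstra from 0:
Distances: {0: 0, 1: 5, 2: 6, 3: 10, 4: 5, 5: 11}
Shortest distance to 1 = 5, path = [0, 1]


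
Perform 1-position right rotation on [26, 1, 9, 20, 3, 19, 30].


Right rotate by 1: [30, 26, 1, 9, 20, 3, 19]


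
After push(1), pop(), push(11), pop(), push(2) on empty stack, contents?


push(1) -> [1]
pop() returns 1 -> []
push(11) -> [11]
pop() returns 11 -> []
push(2) -> [2]
Final stack (bottom to top): [2]


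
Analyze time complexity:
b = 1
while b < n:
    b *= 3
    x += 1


Per nesting level: O(log n) = O(log n)
Complexity: O(log n)


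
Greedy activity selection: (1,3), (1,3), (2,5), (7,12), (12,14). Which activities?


Greedy: pick earliest-ending, then skip overlaps.
Selected (3 activities): [(1, 3), (7, 12), (12, 14)]


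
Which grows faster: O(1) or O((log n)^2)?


constant grows slower than polylogarithmic
O(1) is asymptotically smaller; O((log n)^2) grows faster


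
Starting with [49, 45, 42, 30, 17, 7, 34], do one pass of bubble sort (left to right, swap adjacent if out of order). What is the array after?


After one pass: [45, 42, 30, 17, 7, 34, 49]


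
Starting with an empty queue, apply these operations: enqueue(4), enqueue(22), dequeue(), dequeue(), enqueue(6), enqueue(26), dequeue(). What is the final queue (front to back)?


enqueue(4) -> [4]
enqueue(22) -> [4, 22]
dequeue() returns 4 -> [22]
dequeue() returns 22 -> []
enqueue(6) -> [6]
enqueue(26) -> [6, 26]
dequeue() returns 6 -> [26]
Final queue (front to back): [26]


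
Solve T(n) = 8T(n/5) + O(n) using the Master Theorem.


a=8, b=5, c=1. log_5(8)=1.292 > c=1. Case 1: O(n^log_b(a)) = O(n^1.292)
Complexity: O(n^1.292)


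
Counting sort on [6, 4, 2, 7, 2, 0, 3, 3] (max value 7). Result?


Count array: [1, 0, 2, 2, 1, 0, 1, 1]
Reconstruct: [0, 2, 2, 3, 3, 4, 6, 7]


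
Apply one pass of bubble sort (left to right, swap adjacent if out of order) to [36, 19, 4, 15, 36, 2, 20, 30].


After one pass: [19, 4, 15, 36, 2, 20, 30, 36]


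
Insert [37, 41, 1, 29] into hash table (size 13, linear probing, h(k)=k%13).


Insertions: 37->slot 11; 41->slot 2; 1->slot 1; 29->slot 3
Table: [None, 1, 41, 29, None, None, None, None, None, None, None, 37, None]


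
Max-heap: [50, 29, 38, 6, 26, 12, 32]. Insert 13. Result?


Append 13: [50, 29, 38, 6, 26, 12, 32, 13]
Bubble up: swap idx 7(13) with idx 3(6)
Result: [50, 29, 38, 13, 26, 12, 32, 6]


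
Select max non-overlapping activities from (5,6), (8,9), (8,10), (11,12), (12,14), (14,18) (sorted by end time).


Greedy: pick earliest-ending, then skip overlaps.
Selected (5 activities): [(5, 6), (8, 9), (11, 12), (12, 14), (14, 18)]
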